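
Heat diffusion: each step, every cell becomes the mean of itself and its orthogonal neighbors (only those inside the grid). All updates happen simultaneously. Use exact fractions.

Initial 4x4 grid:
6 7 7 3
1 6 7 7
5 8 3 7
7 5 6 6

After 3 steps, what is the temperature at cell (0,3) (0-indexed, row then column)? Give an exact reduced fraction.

Step 1: cell (0,3) = 17/3
Step 2: cell (0,3) = 53/9
Step 3: cell (0,3) = 2561/432
Full grid after step 3:
  11533/2160 20381/3600 4261/720 2561/432
  38017/7200 33919/6000 35047/6000 8573/1440
  39409/7200 33583/6000 7099/1200 41921/7200
  11989/2160 20957/3600 20713/3600 12797/2160

Answer: 2561/432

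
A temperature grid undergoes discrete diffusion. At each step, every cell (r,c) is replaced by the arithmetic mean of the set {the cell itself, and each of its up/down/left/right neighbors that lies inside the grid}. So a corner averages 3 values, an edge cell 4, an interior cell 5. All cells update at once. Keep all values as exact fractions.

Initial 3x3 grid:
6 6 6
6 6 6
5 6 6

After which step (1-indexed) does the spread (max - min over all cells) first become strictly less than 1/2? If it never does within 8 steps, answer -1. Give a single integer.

Answer: 1

Derivation:
Step 1: max=6, min=17/3, spread=1/3
  -> spread < 1/2 first at step 1
Step 2: max=6, min=103/18, spread=5/18
Step 3: max=6, min=1255/216, spread=41/216
Step 4: max=2149/360, min=75629/12960, spread=347/2592
Step 5: max=21443/3600, min=4558663/777600, spread=2921/31104
Step 6: max=2566517/432000, min=274107461/46656000, spread=24611/373248
Step 7: max=57663259/9720000, min=16477437967/2799360000, spread=207329/4478976
Step 8: max=3071598401/518400000, min=989739647549/167961600000, spread=1746635/53747712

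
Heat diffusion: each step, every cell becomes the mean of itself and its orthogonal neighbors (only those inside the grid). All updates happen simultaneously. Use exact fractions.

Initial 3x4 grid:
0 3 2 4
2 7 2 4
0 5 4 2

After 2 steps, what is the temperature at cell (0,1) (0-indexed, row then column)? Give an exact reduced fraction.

Answer: 673/240

Derivation:
Step 1: cell (0,1) = 3
Step 2: cell (0,1) = 673/240
Full grid after step 2:
  83/36 673/240 773/240 109/36
  201/80 337/100 83/25 101/30
  103/36 803/240 863/240 115/36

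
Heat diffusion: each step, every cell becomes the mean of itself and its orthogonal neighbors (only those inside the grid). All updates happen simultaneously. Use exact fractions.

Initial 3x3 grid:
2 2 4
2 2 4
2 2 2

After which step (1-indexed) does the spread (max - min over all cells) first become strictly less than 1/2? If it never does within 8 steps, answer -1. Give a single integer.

Step 1: max=10/3, min=2, spread=4/3
Step 2: max=53/18, min=2, spread=17/18
Step 3: max=3007/1080, min=191/90, spread=143/216
Step 4: max=172349/64800, min=2963/1350, spread=1205/2592
  -> spread < 1/2 first at step 4
Step 5: max=10075303/3888000, min=81541/36000, spread=10151/31104
Step 6: max=592229141/233280000, min=22449209/9720000, spread=85517/373248
Step 7: max=35065990927/13996800000, min=2734553671/1166400000, spread=720431/4478976
Step 8: max=2083230194669/839808000000, min=6904161863/2916000000, spread=6069221/53747712

Answer: 4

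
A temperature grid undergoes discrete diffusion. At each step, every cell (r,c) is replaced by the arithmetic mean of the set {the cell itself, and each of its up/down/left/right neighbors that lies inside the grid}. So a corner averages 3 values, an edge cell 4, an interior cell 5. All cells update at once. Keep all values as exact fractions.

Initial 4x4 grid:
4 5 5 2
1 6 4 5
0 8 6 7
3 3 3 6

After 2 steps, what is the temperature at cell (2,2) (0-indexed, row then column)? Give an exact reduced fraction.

Answer: 259/50

Derivation:
Step 1: cell (2,2) = 28/5
Step 2: cell (2,2) = 259/50
Full grid after step 2:
  133/36 257/60 91/20 25/6
  833/240 447/100 241/50 197/40
  247/80 89/20 259/50 643/120
  37/12 307/80 1181/240 95/18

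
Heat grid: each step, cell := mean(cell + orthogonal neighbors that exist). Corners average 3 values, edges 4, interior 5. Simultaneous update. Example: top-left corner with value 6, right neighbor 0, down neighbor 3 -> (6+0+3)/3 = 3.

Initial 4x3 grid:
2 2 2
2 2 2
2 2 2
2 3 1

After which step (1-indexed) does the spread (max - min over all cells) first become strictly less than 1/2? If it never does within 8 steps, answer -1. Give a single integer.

Answer: 2

Derivation:
Step 1: max=7/3, min=7/4, spread=7/12
Step 2: max=32/15, min=23/12, spread=13/60
  -> spread < 1/2 first at step 2
Step 3: max=287/135, min=4699/2400, spread=3629/21600
Step 4: max=67201/32400, min=47531/24000, spread=60683/648000
Step 5: max=2009947/972000, min=429811/216000, spread=30319/388800
Step 6: max=119640953/58320000, min=12950767/6480000, spread=61681/1166400
Step 7: max=3579747701/1749600000, min=388969639/194400000, spread=1580419/34992000
Step 8: max=214085917609/104976000000, min=23395225901/11664000000, spread=7057769/209952000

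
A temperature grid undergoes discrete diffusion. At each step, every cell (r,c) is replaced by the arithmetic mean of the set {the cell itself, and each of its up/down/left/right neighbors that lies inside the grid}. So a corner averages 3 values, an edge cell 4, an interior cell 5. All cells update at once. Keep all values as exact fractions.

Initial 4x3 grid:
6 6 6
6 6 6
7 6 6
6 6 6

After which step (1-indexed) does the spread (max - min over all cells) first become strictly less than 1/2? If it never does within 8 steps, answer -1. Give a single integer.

Step 1: max=19/3, min=6, spread=1/3
  -> spread < 1/2 first at step 1
Step 2: max=751/120, min=6, spread=31/120
Step 3: max=6691/1080, min=6, spread=211/1080
Step 4: max=664897/108000, min=10847/1800, spread=14077/108000
Step 5: max=5972407/972000, min=651683/108000, spread=5363/48600
Step 6: max=178700809/29160000, min=362869/60000, spread=93859/1166400
Step 7: max=10707874481/1749600000, min=588536467/97200000, spread=4568723/69984000
Step 8: max=641636435629/104976000000, min=17677618889/2916000000, spread=8387449/167961600

Answer: 1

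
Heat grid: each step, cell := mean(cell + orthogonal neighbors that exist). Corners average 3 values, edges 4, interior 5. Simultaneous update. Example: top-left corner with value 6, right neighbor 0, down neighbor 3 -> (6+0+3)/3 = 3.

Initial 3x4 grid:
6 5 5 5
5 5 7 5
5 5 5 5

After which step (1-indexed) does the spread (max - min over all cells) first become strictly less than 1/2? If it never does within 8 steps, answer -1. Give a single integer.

Answer: 2

Derivation:
Step 1: max=11/2, min=5, spread=1/2
Step 2: max=273/50, min=61/12, spread=113/300
  -> spread < 1/2 first at step 2
Step 3: max=12871/2400, min=3733/720, spread=1283/7200
Step 4: max=28769/5400, min=74879/14400, spread=1103/8640
Step 5: max=11489929/2160000, min=13568663/2592000, spread=1096259/12960000
Step 6: max=413191721/77760000, min=815282717/155520000, spread=444029/6220800
Step 7: max=24752948839/4665600000, min=1816165789/345600000, spread=3755371/74649600
Step 8: max=1484490843101/279936000000, min=2944934384077/559872000000, spread=64126139/1492992000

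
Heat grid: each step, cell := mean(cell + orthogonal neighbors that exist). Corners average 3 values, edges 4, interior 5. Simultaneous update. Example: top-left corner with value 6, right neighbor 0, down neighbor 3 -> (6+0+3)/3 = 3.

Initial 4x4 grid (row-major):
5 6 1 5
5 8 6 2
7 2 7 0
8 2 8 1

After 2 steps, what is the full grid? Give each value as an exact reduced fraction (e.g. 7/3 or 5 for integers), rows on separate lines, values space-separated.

Answer: 199/36 607/120 509/120 125/36
1349/240 533/100 451/100 793/240
1357/240 257/50 108/25 267/80
97/18 611/120 171/40 10/3

Derivation:
After step 1:
  16/3 5 9/2 8/3
  25/4 27/5 24/5 13/4
  11/2 26/5 23/5 5/2
  17/3 5 9/2 3
After step 2:
  199/36 607/120 509/120 125/36
  1349/240 533/100 451/100 793/240
  1357/240 257/50 108/25 267/80
  97/18 611/120 171/40 10/3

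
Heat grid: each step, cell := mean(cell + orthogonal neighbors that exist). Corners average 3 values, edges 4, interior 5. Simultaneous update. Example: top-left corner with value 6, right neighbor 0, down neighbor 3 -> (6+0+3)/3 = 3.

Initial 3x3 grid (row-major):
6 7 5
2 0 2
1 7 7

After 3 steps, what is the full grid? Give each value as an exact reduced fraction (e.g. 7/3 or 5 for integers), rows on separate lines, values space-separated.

After step 1:
  5 9/2 14/3
  9/4 18/5 7/2
  10/3 15/4 16/3
After step 2:
  47/12 533/120 38/9
  851/240 88/25 171/40
  28/9 961/240 151/36
After step 3:
  2857/720 28981/7200 2329/540
  50737/14400 1484/375 9727/2400
  1919/540 53387/14400 8981/2160

Answer: 2857/720 28981/7200 2329/540
50737/14400 1484/375 9727/2400
1919/540 53387/14400 8981/2160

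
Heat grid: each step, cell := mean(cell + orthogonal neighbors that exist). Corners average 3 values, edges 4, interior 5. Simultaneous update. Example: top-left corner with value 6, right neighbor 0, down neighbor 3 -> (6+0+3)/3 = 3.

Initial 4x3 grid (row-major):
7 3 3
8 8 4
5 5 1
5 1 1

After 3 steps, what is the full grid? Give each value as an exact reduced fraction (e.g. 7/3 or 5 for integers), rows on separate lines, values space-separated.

After step 1:
  6 21/4 10/3
  7 28/5 4
  23/4 4 11/4
  11/3 3 1
After step 2:
  73/12 1211/240 151/36
  487/80 517/100 941/240
  245/48 211/50 47/16
  149/36 35/12 9/4
After step 3:
  1033/180 73777/14400 2369/540
  4489/800 29333/6000 29201/7200
  35191/7200 12209/3000 7997/2400
  1751/432 12173/3600 389/144

Answer: 1033/180 73777/14400 2369/540
4489/800 29333/6000 29201/7200
35191/7200 12209/3000 7997/2400
1751/432 12173/3600 389/144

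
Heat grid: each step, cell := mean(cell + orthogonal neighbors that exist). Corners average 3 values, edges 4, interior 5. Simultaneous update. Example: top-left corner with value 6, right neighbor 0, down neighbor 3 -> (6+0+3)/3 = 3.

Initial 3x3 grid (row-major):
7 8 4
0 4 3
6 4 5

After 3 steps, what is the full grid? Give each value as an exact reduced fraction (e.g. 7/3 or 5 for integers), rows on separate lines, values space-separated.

After step 1:
  5 23/4 5
  17/4 19/5 4
  10/3 19/4 4
After step 2:
  5 391/80 59/12
  983/240 451/100 21/5
  37/9 953/240 17/4
After step 3:
  839/180 23177/4800 3361/720
  63781/14400 25997/6000 5363/1200
  548/135 60631/14400 2981/720

Answer: 839/180 23177/4800 3361/720
63781/14400 25997/6000 5363/1200
548/135 60631/14400 2981/720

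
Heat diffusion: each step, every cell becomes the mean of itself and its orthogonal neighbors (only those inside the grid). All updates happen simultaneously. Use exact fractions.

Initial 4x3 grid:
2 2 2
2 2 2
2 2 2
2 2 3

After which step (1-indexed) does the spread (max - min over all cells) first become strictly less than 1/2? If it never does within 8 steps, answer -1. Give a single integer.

Step 1: max=7/3, min=2, spread=1/3
  -> spread < 1/2 first at step 1
Step 2: max=41/18, min=2, spread=5/18
Step 3: max=473/216, min=2, spread=41/216
Step 4: max=56057/25920, min=2, spread=4217/25920
Step 5: max=3319549/1555200, min=14479/7200, spread=38417/311040
Step 6: max=197824211/93312000, min=290597/144000, spread=1903471/18662400
Step 7: max=11798429089/5598720000, min=8755759/4320000, spread=18038617/223948800
Step 8: max=705114582851/335923200000, min=790526759/388800000, spread=883978523/13436928000

Answer: 1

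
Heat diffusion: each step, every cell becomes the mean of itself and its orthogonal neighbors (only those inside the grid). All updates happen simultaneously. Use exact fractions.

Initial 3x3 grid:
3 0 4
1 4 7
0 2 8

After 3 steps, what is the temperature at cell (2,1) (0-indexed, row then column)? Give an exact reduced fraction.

Step 1: cell (2,1) = 7/2
Step 2: cell (2,1) = 389/120
Step 3: cell (2,1) = 24733/7200
Full grid after step 3:
  4643/2160 14497/4800 4019/1080
  2101/900 1162/375 60691/14400
  863/360 24733/7200 9133/2160

Answer: 24733/7200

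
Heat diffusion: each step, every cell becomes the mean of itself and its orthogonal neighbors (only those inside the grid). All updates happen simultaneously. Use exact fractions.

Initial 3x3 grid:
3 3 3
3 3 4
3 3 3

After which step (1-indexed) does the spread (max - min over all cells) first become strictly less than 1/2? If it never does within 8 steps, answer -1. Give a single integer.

Answer: 1

Derivation:
Step 1: max=10/3, min=3, spread=1/3
  -> spread < 1/2 first at step 1
Step 2: max=787/240, min=3, spread=67/240
Step 3: max=6917/2160, min=607/200, spread=1807/10800
Step 4: max=2749963/864000, min=16561/5400, spread=33401/288000
Step 5: max=24557933/7776000, min=1663391/540000, spread=3025513/38880000
Step 6: max=9796126867/3110400000, min=89155949/28800000, spread=53531/995328
Step 7: max=585904925849/186624000000, min=24119116051/7776000000, spread=450953/11943936
Step 8: max=35101223560603/11197440000000, min=2900368610519/933120000000, spread=3799043/143327232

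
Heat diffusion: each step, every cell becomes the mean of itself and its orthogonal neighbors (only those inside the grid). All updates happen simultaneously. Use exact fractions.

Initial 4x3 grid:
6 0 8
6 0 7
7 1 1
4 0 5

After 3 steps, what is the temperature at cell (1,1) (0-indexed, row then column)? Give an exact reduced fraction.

Answer: 7221/2000

Derivation:
Step 1: cell (1,1) = 14/5
Step 2: cell (1,1) = 337/100
Step 3: cell (1,1) = 7221/2000
Full grid after step 3:
  2861/720 3089/800 709/180
  3029/800 7221/2000 266/75
  25681/7200 18463/6000 3701/1200
  7003/2160 21121/7200 479/180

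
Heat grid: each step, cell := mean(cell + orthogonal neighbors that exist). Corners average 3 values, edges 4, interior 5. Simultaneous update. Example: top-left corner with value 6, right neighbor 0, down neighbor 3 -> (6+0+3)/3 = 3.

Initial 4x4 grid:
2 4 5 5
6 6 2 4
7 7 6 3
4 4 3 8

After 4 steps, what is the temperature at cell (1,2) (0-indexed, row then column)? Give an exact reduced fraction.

Step 1: cell (1,2) = 23/5
Step 2: cell (1,2) = 213/50
Step 3: cell (1,2) = 6967/1500
Step 4: cell (1,2) = 101993/22500
Full grid after step 4:
  17057/3600 327397/72000 959167/216000 34751/8100
  117919/24000 145121/30000 101993/22500 973057/216000
  373837/72000 3739/750 437177/90000 997393/216000
  7009/1350 369467/72000 1049473/216000 156059/32400

Answer: 101993/22500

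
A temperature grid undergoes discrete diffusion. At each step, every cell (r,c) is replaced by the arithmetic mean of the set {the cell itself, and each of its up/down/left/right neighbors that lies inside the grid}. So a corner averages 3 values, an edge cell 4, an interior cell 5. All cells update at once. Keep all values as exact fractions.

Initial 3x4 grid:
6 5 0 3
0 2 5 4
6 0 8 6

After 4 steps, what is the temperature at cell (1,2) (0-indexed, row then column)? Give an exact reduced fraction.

Step 1: cell (1,2) = 19/5
Step 2: cell (1,2) = 187/50
Step 3: cell (1,2) = 22901/6000
Step 4: cell (1,2) = 337141/90000
Full grid after step 4:
  209287/64800 353687/108000 378457/108000 237497/64800
  1382843/432000 155233/45000 337141/90000 1737523/432000
  11959/3600 255833/72000 292513/72000 15479/3600

Answer: 337141/90000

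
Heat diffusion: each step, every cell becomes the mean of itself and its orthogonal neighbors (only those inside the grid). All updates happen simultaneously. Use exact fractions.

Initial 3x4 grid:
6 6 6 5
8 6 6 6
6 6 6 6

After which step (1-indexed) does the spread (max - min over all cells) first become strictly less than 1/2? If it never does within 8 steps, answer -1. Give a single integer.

Answer: 4

Derivation:
Step 1: max=20/3, min=17/3, spread=1
Step 2: max=787/120, min=103/18, spread=301/360
Step 3: max=6917/1080, min=1255/216, spread=107/180
Step 4: max=2743771/432000, min=761123/129600, spread=620083/1296000
  -> spread < 1/2 first at step 4
Step 5: max=24501161/3888000, min=45974287/7776000, spread=201869/518400
Step 6: max=9746196811/1555200000, min=2776317953/466560000, spread=1475410903/4665600000
Step 7: max=87324149501/13996800000, min=167328347227/27993600000, spread=3614791/13824000
Step 8: max=34804069068691/5598720000000, min=10079933342993/1679616000000, spread=3612873776143/16796160000000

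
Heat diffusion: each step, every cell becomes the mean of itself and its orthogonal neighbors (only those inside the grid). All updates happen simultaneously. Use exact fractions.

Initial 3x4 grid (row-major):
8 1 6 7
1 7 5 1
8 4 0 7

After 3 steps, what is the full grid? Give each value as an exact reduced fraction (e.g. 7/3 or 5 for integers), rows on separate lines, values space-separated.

After step 1:
  10/3 11/2 19/4 14/3
  6 18/5 19/5 5
  13/3 19/4 4 8/3
After step 2:
  89/18 1031/240 1123/240 173/36
  259/60 473/100 423/100 121/30
  181/36 1001/240 913/240 35/9
After step 3:
  9761/2160 33569/7200 32419/7200 9733/2160
  17117/3600 6523/1500 6443/1500 7631/1800
  9731/2160 31919/7200 28969/7200 8443/2160

Answer: 9761/2160 33569/7200 32419/7200 9733/2160
17117/3600 6523/1500 6443/1500 7631/1800
9731/2160 31919/7200 28969/7200 8443/2160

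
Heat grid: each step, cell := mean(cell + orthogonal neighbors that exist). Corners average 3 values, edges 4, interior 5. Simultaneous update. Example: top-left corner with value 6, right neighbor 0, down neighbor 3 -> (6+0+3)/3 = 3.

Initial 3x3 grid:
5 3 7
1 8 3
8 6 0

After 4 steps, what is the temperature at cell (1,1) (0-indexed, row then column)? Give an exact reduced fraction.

Step 1: cell (1,1) = 21/5
Step 2: cell (1,1) = 509/100
Step 3: cell (1,1) = 26723/6000
Step 4: cell (1,1) = 1690381/360000
Full grid after step 4:
  203813/43200 3910613/864000 592939/129600
  668873/144000 1690381/360000 1909369/432000
  25961/5400 218791/48000 16349/3600

Answer: 1690381/360000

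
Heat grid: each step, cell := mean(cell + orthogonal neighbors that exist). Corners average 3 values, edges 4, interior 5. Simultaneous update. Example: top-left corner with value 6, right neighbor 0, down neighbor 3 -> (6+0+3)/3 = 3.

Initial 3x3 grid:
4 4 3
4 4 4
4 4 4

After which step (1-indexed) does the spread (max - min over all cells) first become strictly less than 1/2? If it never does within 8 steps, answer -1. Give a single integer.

Step 1: max=4, min=11/3, spread=1/3
  -> spread < 1/2 first at step 1
Step 2: max=4, min=67/18, spread=5/18
Step 3: max=4, min=823/216, spread=41/216
Step 4: max=1429/360, min=49709/12960, spread=347/2592
Step 5: max=14243/3600, min=3003463/777600, spread=2921/31104
Step 6: max=1702517/432000, min=180795461/46656000, spread=24611/373248
Step 7: max=38223259/9720000, min=10878717967/2799360000, spread=207329/4478976
Step 8: max=2034798401/518400000, min=653816447549/167961600000, spread=1746635/53747712

Answer: 1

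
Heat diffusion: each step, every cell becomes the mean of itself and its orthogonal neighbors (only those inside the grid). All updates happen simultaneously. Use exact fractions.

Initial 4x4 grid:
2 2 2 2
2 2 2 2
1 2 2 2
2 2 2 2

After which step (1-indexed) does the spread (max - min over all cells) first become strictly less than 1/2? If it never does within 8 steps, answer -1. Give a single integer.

Answer: 1

Derivation:
Step 1: max=2, min=5/3, spread=1/3
  -> spread < 1/2 first at step 1
Step 2: max=2, min=209/120, spread=31/120
Step 3: max=2, min=1949/1080, spread=211/1080
Step 4: max=2, min=199157/108000, spread=16843/108000
Step 5: max=17921/9000, min=1805357/972000, spread=130111/972000
Step 6: max=1072841/540000, min=54677633/29160000, spread=3255781/29160000
Step 7: max=1068893/540000, min=1649246309/874800000, spread=82360351/874800000
Step 8: max=191893559/97200000, min=49736683109/26244000000, spread=2074577821/26244000000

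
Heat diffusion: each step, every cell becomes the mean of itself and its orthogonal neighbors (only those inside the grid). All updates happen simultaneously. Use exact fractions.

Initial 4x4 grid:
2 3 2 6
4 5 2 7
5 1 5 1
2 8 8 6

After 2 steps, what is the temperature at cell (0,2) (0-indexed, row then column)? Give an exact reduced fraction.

Step 1: cell (0,2) = 13/4
Step 2: cell (0,2) = 309/80
Full grid after step 2:
  10/3 49/16 309/80 49/12
  13/4 19/5 357/100 359/80
  21/5 379/100 239/50 343/80
  17/4 213/40 199/40 11/2

Answer: 309/80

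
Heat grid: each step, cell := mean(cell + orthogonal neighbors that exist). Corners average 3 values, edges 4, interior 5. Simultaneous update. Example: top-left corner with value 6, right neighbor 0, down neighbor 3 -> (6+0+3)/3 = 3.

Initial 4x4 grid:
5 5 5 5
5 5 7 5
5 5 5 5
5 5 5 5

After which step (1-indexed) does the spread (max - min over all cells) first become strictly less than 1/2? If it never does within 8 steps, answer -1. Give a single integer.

Answer: 2

Derivation:
Step 1: max=11/2, min=5, spread=1/2
Step 2: max=136/25, min=5, spread=11/25
  -> spread < 1/2 first at step 2
Step 3: max=6367/1200, min=5, spread=367/1200
Step 4: max=28571/5400, min=1513/300, spread=1337/5400
Step 5: max=851669/162000, min=45469/9000, spread=33227/162000
Step 6: max=25514327/4860000, min=274049/54000, spread=849917/4860000
Step 7: max=762714347/145800000, min=4118533/810000, spread=21378407/145800000
Step 8: max=22836462371/4374000000, min=1238688343/243000000, spread=540072197/4374000000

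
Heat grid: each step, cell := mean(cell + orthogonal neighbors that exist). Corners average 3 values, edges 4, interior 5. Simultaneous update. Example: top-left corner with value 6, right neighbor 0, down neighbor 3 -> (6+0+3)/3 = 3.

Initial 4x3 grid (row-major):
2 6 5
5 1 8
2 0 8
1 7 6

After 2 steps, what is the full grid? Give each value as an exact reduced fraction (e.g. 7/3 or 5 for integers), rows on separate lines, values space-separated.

After step 1:
  13/3 7/2 19/3
  5/2 4 11/2
  2 18/5 11/2
  10/3 7/2 7
After step 2:
  31/9 109/24 46/9
  77/24 191/50 16/3
  343/120 93/25 27/5
  53/18 523/120 16/3

Answer: 31/9 109/24 46/9
77/24 191/50 16/3
343/120 93/25 27/5
53/18 523/120 16/3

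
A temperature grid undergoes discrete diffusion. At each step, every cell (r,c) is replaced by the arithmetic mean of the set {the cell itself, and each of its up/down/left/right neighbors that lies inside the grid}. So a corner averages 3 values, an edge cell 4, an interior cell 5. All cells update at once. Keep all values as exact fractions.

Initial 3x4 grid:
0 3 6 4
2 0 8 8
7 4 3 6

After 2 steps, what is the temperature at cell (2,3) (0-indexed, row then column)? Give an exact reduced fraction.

Step 1: cell (2,3) = 17/3
Step 2: cell (2,3) = 209/36
Full grid after step 2:
  37/18 377/120 37/8 71/12
  233/80 82/25 127/25 139/24
  121/36 989/240 233/48 209/36

Answer: 209/36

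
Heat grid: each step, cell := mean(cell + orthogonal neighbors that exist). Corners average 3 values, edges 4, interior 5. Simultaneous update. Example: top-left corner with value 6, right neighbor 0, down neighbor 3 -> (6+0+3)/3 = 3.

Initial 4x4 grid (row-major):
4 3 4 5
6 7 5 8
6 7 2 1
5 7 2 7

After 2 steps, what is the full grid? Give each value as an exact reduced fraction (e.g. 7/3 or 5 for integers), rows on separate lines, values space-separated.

After step 1:
  13/3 9/2 17/4 17/3
  23/4 28/5 26/5 19/4
  6 29/5 17/5 9/2
  6 21/4 9/2 10/3
After step 2:
  175/36 1121/240 1177/240 44/9
  1301/240 537/100 116/25 1207/240
  471/80 521/100 117/25 959/240
  23/4 431/80 989/240 37/9

Answer: 175/36 1121/240 1177/240 44/9
1301/240 537/100 116/25 1207/240
471/80 521/100 117/25 959/240
23/4 431/80 989/240 37/9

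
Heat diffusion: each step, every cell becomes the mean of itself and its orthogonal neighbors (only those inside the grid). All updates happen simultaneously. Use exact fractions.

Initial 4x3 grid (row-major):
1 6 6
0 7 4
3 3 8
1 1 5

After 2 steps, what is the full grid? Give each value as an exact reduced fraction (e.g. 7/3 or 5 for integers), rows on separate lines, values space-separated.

After step 1:
  7/3 5 16/3
  11/4 4 25/4
  7/4 22/5 5
  5/3 5/2 14/3
After step 2:
  121/36 25/6 199/36
  65/24 112/25 247/48
  317/120 353/100 1219/240
  71/36 397/120 73/18

Answer: 121/36 25/6 199/36
65/24 112/25 247/48
317/120 353/100 1219/240
71/36 397/120 73/18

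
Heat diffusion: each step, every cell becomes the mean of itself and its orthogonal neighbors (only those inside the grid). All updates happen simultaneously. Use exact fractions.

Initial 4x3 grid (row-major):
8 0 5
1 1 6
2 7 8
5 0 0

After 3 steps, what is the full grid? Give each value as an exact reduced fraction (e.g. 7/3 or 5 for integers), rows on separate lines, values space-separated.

Answer: 463/144 25441/7200 1667/432
2629/800 10829/3000 28861/7200
23591/7200 877/250 28291/7200
6551/2160 1993/600 7681/2160

Derivation:
After step 1:
  3 7/2 11/3
  3 3 5
  15/4 18/5 21/4
  7/3 3 8/3
After step 2:
  19/6 79/24 73/18
  51/16 181/50 203/48
  761/240 93/25 991/240
  109/36 29/10 131/36
After step 3:
  463/144 25441/7200 1667/432
  2629/800 10829/3000 28861/7200
  23591/7200 877/250 28291/7200
  6551/2160 1993/600 7681/2160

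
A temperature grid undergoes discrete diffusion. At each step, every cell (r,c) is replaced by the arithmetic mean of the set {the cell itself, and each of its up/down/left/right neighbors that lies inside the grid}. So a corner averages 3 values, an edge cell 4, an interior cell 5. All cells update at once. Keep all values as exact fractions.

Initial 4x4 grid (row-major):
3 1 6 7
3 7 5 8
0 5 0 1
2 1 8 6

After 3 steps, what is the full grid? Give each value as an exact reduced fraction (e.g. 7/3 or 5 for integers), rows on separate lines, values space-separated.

After step 1:
  7/3 17/4 19/4 7
  13/4 21/5 26/5 21/4
  5/2 13/5 19/5 15/4
  1 4 15/4 5
After step 2:
  59/18 233/60 53/10 17/3
  737/240 39/10 116/25 53/10
  187/80 171/50 191/50 89/20
  5/2 227/80 331/80 25/6
After step 3:
  7367/2160 589/144 1949/400 244/45
  4531/1440 22697/6000 574/125 6017/1200
  6797/2400 3263/1000 8187/2000 5321/1200
  307/120 2579/800 8977/2400 3061/720

Answer: 7367/2160 589/144 1949/400 244/45
4531/1440 22697/6000 574/125 6017/1200
6797/2400 3263/1000 8187/2000 5321/1200
307/120 2579/800 8977/2400 3061/720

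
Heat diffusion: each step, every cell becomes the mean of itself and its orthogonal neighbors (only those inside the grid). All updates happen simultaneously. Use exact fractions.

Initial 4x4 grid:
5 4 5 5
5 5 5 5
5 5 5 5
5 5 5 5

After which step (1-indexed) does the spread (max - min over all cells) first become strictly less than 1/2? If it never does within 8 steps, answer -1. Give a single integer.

Step 1: max=5, min=14/3, spread=1/3
  -> spread < 1/2 first at step 1
Step 2: max=5, min=569/120, spread=31/120
Step 3: max=5, min=5189/1080, spread=211/1080
Step 4: max=5, min=523157/108000, spread=16843/108000
Step 5: max=44921/9000, min=4721357/972000, spread=130111/972000
Step 6: max=2692841/540000, min=142157633/29160000, spread=3255781/29160000
Step 7: max=2688893/540000, min=4273646309/874800000, spread=82360351/874800000
Step 8: max=483493559/97200000, min=128468683109/26244000000, spread=2074577821/26244000000

Answer: 1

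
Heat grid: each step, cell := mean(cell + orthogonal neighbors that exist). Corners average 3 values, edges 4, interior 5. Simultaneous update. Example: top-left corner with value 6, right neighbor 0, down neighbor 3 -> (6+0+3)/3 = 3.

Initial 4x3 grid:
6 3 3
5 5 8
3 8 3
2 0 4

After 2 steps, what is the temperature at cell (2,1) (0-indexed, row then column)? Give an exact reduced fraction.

Answer: 467/100

Derivation:
Step 1: cell (2,1) = 19/5
Step 2: cell (2,1) = 467/100
Full grid after step 2:
  41/9 1163/240 41/9
  1183/240 467/100 629/120
  883/240 467/100 499/120
  29/9 113/40 139/36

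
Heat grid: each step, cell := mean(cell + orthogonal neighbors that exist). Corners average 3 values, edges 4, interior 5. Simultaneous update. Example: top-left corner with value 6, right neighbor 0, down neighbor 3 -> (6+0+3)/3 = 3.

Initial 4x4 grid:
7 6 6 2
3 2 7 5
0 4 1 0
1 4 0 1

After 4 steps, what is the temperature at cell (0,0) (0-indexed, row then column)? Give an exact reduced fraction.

Answer: 135229/32400

Derivation:
Step 1: cell (0,0) = 16/3
Step 2: cell (0,0) = 163/36
Step 3: cell (0,0) = 4777/1080
Step 4: cell (0,0) = 135229/32400
Full grid after step 4:
  135229/32400 467749/108000 457213/108000 10505/2592
  194987/54000 2621/720 648023/180000 732401/216000
  146059/54000 490363/180000 5779/2250 530753/216000
  28937/12960 456211/216000 429203/216000 30497/16200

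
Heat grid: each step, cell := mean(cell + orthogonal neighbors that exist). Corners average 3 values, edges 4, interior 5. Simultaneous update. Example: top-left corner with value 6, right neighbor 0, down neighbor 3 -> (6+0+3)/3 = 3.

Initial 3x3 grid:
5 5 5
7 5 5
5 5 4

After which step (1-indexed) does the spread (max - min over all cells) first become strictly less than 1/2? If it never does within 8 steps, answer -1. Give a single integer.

Answer: 3

Derivation:
Step 1: max=17/3, min=14/3, spread=1
Step 2: max=667/120, min=85/18, spread=301/360
Step 3: max=5837/1080, min=70823/14400, spread=21011/43200
  -> spread < 1/2 first at step 3
Step 4: max=2296303/432000, min=322009/64800, spread=448729/1296000
Step 5: max=20500373/3888000, min=19596623/3888000, spread=1205/5184
Step 6: max=1220022931/233280000, min=1181956681/233280000, spread=10151/62208
Step 7: max=72923463557/13996800000, min=71320019807/13996800000, spread=85517/746496
Step 8: max=4359496079779/839808000000, min=4291955673529/839808000000, spread=720431/8957952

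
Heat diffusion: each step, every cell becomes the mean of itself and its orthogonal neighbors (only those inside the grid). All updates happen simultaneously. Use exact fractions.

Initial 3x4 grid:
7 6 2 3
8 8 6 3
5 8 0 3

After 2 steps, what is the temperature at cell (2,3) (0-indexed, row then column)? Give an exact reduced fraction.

Answer: 10/3

Derivation:
Step 1: cell (2,3) = 2
Step 2: cell (2,3) = 10/3
Full grid after step 2:
  79/12 121/20 247/60 32/9
  141/20 29/5 93/20 733/240
  77/12 237/40 153/40 10/3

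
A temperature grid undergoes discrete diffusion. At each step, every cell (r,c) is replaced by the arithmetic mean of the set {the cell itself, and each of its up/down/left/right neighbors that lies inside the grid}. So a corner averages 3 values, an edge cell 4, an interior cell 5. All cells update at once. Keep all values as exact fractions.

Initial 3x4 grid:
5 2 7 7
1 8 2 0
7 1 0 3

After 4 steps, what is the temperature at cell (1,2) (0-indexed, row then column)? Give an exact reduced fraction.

Step 1: cell (1,2) = 17/5
Step 2: cell (1,2) = 76/25
Step 3: cell (1,2) = 10343/3000
Step 4: cell (1,2) = 293711/90000
Full grid after step 4:
  528239/129600 419147/108000 416927/108000 57883/16200
  3214591/864000 1340369/360000 293711/90000 687889/216000
  156713/43200 19279/6000 5913/2000 28697/10800

Answer: 293711/90000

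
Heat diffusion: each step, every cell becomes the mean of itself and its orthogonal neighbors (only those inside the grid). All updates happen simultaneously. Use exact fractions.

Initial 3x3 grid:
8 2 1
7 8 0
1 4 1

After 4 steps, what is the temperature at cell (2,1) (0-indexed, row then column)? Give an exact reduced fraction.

Step 1: cell (2,1) = 7/2
Step 2: cell (2,1) = 401/120
Step 3: cell (2,1) = 26257/7200
Step 4: cell (2,1) = 1556429/432000
Full grid after step 4:
  589349/129600 3371233/864000 144533/43200
  474701/108000 1383571/360000 1344929/432000
  91429/21600 1556429/432000 50503/16200

Answer: 1556429/432000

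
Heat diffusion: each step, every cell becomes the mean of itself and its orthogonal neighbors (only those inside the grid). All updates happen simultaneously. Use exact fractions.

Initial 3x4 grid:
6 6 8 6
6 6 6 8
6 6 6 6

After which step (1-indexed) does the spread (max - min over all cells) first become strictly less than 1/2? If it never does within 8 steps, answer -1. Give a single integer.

Answer: 5

Derivation:
Step 1: max=22/3, min=6, spread=4/3
Step 2: max=273/40, min=6, spread=33/40
Step 3: max=7339/1080, min=6, spread=859/1080
Step 4: max=430403/64800, min=5479/900, spread=7183/12960
Step 5: max=25667077/3888000, min=330211/54000, spread=378377/777600
  -> spread < 1/2 first at step 5
Step 6: max=1525341623/233280000, min=3329789/540000, spread=3474911/9331200
Step 7: max=91063600357/13996800000, min=301053989/48600000, spread=174402061/559872000
Step 8: max=5436132566063/839808000000, min=36303816727/5832000000, spread=1667063659/6718464000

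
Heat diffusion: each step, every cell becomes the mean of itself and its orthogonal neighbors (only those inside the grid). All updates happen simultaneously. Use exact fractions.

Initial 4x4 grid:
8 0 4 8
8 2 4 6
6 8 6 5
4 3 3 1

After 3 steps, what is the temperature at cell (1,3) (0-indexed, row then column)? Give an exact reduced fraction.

Step 1: cell (1,3) = 23/4
Step 2: cell (1,3) = 413/80
Step 3: cell (1,3) = 791/160
Full grid after step 3:
  1333/270 16549/3600 1127/240 397/80
  18559/3600 7319/1500 9407/2000 791/160
  19123/3600 1151/240 1147/250 10697/2400
  2137/432 33281/7200 9787/2400 731/180

Answer: 791/160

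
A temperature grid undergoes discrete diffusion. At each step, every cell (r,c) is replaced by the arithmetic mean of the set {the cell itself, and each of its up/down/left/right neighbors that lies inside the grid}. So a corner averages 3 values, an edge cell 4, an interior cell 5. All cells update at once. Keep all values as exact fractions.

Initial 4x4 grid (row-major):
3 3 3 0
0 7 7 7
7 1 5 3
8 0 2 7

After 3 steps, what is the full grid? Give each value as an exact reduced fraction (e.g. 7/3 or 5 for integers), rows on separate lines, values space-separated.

After step 1:
  2 4 13/4 10/3
  17/4 18/5 29/5 17/4
  4 4 18/5 11/2
  5 11/4 7/2 4
After step 2:
  41/12 257/80 983/240 65/18
  277/80 433/100 41/10 1133/240
  69/16 359/100 112/25 347/80
  47/12 61/16 277/80 13/3
After step 3:
  1211/360 3011/800 5407/1440 2237/540
  9313/2400 3739/1000 3259/750 6037/1440
  9169/2400 821/200 1997/500 10723/2400
  289/72 8869/2400 9653/2400 182/45

Answer: 1211/360 3011/800 5407/1440 2237/540
9313/2400 3739/1000 3259/750 6037/1440
9169/2400 821/200 1997/500 10723/2400
289/72 8869/2400 9653/2400 182/45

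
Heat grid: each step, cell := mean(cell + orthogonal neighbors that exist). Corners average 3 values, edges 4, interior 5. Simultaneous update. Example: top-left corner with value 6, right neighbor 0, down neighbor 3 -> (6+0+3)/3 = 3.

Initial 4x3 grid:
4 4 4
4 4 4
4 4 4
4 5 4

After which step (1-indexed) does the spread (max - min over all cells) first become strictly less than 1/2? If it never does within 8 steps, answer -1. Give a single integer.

Answer: 1

Derivation:
Step 1: max=13/3, min=4, spread=1/3
  -> spread < 1/2 first at step 1
Step 2: max=1027/240, min=4, spread=67/240
Step 3: max=9077/2160, min=4, spread=437/2160
Step 4: max=3613531/864000, min=4009/1000, spread=29951/172800
Step 5: max=32319821/7776000, min=13579/3375, spread=206761/1555200
Step 6: max=12897795571/3110400000, min=21765671/5400000, spread=14430763/124416000
Step 7: max=771603741689/186624000000, min=1745652727/432000000, spread=139854109/1492992000
Step 8: max=46212231890251/11197440000000, min=157371228977/38880000000, spread=7114543559/89579520000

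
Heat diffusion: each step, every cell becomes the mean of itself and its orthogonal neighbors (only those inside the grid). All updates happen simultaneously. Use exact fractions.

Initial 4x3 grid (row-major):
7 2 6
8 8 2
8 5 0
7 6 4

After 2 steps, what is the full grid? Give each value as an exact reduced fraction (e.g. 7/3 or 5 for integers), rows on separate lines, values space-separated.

Answer: 115/18 79/16 157/36
305/48 279/50 181/48
543/80 513/100 929/240
13/2 637/120 139/36

Derivation:
After step 1:
  17/3 23/4 10/3
  31/4 5 4
  7 27/5 11/4
  7 11/2 10/3
After step 2:
  115/18 79/16 157/36
  305/48 279/50 181/48
  543/80 513/100 929/240
  13/2 637/120 139/36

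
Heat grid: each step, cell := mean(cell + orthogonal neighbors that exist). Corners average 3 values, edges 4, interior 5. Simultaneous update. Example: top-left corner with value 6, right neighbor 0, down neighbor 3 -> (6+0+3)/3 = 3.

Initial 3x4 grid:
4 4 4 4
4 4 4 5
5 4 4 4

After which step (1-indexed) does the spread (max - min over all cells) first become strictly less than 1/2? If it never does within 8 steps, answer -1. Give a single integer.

Step 1: max=13/3, min=4, spread=1/3
  -> spread < 1/2 first at step 1
Step 2: max=1027/240, min=4, spread=67/240
Step 3: max=4561/1080, min=587/144, spread=317/2160
Step 4: max=3625051/864000, min=49123/12000, spread=17639/172800
Step 5: max=32580641/7776000, min=10658087/2592000, spread=30319/388800
Step 6: max=1949192959/466560000, min=641506853/155520000, spread=61681/1166400
Step 7: max=116854226981/27993600000, min=475678567/115200000, spread=1580419/34992000
Step 8: max=7001870194879/1679616000000, min=2315136014293/559872000000, spread=7057769/209952000

Answer: 1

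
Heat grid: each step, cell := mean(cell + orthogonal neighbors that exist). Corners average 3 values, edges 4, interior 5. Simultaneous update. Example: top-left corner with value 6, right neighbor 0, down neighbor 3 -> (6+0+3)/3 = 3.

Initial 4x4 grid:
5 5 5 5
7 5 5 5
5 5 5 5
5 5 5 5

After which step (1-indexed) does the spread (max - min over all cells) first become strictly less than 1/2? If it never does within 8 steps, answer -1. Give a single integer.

Step 1: max=17/3, min=5, spread=2/3
Step 2: max=331/60, min=5, spread=31/60
Step 3: max=2911/540, min=5, spread=211/540
  -> spread < 1/2 first at step 3
Step 4: max=286843/54000, min=5, spread=16843/54000
Step 5: max=2568643/486000, min=22579/4500, spread=130111/486000
Step 6: max=76542367/14580000, min=1357159/270000, spread=3255781/14580000
Step 7: max=2287353691/437400000, min=1361107/270000, spread=82360351/437400000
Step 8: max=68361316891/13122000000, min=245506441/48600000, spread=2074577821/13122000000

Answer: 3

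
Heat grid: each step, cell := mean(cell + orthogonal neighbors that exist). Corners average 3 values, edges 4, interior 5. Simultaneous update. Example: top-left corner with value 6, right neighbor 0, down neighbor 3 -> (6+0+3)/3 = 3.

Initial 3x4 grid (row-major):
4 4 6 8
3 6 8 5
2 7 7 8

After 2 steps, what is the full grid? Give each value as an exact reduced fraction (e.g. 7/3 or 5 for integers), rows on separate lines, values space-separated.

After step 1:
  11/3 5 13/2 19/3
  15/4 28/5 32/5 29/4
  4 11/2 15/2 20/3
After step 2:
  149/36 623/120 727/120 241/36
  1021/240 21/4 133/20 533/80
  53/12 113/20 391/60 257/36

Answer: 149/36 623/120 727/120 241/36
1021/240 21/4 133/20 533/80
53/12 113/20 391/60 257/36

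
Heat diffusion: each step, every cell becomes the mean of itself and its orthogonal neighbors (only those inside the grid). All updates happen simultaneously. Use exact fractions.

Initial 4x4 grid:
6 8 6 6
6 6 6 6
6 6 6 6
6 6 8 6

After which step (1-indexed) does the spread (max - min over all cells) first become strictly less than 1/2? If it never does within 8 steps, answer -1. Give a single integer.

Answer: 3

Derivation:
Step 1: max=20/3, min=6, spread=2/3
Step 2: max=391/60, min=6, spread=31/60
Step 3: max=3451/540, min=221/36, spread=34/135
  -> spread < 1/2 first at step 3
Step 4: max=68363/10800, min=13891/2250, spread=8431/54000
Step 5: max=122527/19440, min=1005133/162000, spread=2986/30375
Step 6: max=91508953/14580000, min=504259/81000, spread=742333/14580000
Step 7: max=2742747031/437400000, min=181703801/29160000, spread=268594/6834375
Step 8: max=82160055961/13122000000, min=27292334899/4374000000, spread=2211338/102515625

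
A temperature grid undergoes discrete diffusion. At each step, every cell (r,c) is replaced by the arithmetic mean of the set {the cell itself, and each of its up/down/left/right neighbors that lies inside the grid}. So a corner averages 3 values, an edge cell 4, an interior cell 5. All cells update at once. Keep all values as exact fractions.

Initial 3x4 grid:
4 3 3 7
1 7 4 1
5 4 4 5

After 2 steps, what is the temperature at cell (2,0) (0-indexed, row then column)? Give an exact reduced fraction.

Answer: 151/36

Derivation:
Step 1: cell (2,0) = 10/3
Step 2: cell (2,0) = 151/36
Full grid after step 2:
  67/18 449/120 479/120 73/18
  281/80 211/50 407/100 301/80
  151/36 983/240 983/240 71/18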